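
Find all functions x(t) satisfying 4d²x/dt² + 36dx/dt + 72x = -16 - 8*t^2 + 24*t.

x = -35/81 - t**2/9 + 4*t/9 + C1*exp(-6*t) + C2*exp(-3*t)

Divide through by 4: x'' + 9x' + 18x = -4 - 2*t^2 + 6*t.
Characteristic equation r² + 9r + 18 = 0 factors as (r + 6)(r + 3) = 0, so r = -6, -3.
Hence x_h = C1*exp(-6*t) + C2*exp(-3*t).
For the particular solution try x_p = A0 + A1*t + A2*t^2. Substituting and matching coefficients of each power of t gives A0 = -35/81, A1 = 4/9, A2 = -1/9, so x_p = -35/81 - t^2/9 + 4*t/9.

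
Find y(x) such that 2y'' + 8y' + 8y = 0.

Divide through by 2: y'' + 4y' + 4y = 0.
Characteristic equation r² + 4r + 4 = 0 has discriminant (4)² - 4·(4) = 0, so r = -2 is a repeated root.
Hence y_h = (C1 + C2*x)*exp(-2*x).

y = C1*exp(-2*x) + C2*x*exp(-2*x)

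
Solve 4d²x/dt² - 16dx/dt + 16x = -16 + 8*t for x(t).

x = -1/2 + t/2 + C1*exp(2*t) + C2*t*exp(2*t)

Divide through by 4: x'' - 4x' + 4x = -4 + 2*t.
Characteristic equation r² - 4r + 4 = 0 has discriminant (-4)² - 4·(4) = 0, so r = 2 is a repeated root.
Hence x_h = (C1 + C2*t)*exp(2*t).
For the particular solution try x_p = A0 + A1*t. Substituting and matching coefficients of each power of t gives A0 = -1/2, A1 = 1/2, so x_p = -1/2 + t/2.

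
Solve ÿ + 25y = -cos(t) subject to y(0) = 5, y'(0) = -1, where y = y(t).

Characteristic equation r² + 25 = 0 has discriminant (0)² - 4·(25) = -100 < 0, so r = ± 5i.
Hence y_h = C1*cos(5*t) + C2*sin(5*t).
Try y_p = A*cos(t) + B*sin(t). Substituting and equating the coefficients of cos(t) and sin(t) gives A = -1/24, B = 0, so y_p = -cos(t)/24.
General solution: y = -cos(t)/24 + C1*cos(5*t) + C2*sin(5*t).
Apply the initial conditions: y(0) = -1/24 + C1 = 5 and y'(0) = 5*C2 = -1. Solving gives C1 = 121/24, C2 = -1/5.

y = -sin(5*t)/5 - cos(t)/24 + 121*cos(5*t)/24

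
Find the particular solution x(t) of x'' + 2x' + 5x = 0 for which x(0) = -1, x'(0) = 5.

x = -cos(2*t)*exp(-t) + 2*exp(-t)*sin(2*t)

Characteristic equation r² + 2r + 5 = 0 has discriminant (2)² - 4·(5) = -16 < 0, so r = -1 ± 2i.
Hence x_h = C1*cos(2*t)*exp(-t) + C2*exp(-t)*sin(2*t).
Apply the initial conditions: x(0) = C1 = -1 and x'(0) = -C1 + 2*C2 = 5. Solving gives C1 = -1, C2 = 2.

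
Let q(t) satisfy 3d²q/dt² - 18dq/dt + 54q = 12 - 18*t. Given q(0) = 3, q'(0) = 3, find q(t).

q = 1/9 - t/3 - 16*exp(3*t)*sin(3*t)/9 + 26*cos(3*t)*exp(3*t)/9

Divide through by 3: q'' - 6q' + 18q = 4 - 6*t.
Characteristic equation r² - 6r + 18 = 0 has discriminant (-6)² - 4·(18) = -36 < 0, so r = 3 ± 3i.
Hence q_h = C1*cos(3*t)*exp(3*t) + C2*exp(3*t)*sin(3*t).
For the particular solution try q_p = A0 + A1*t. Substituting and matching coefficients of each power of t gives A0 = 1/9, A1 = -1/3, so q_p = 1/9 - t/3.
General solution: q = 1/9 - t/3 + C1*cos(3*t)*exp(3*t) + C2*exp(3*t)*sin(3*t).
Apply the initial conditions: q(0) = 1/9 + C1 = 3 and q'(0) = -1/3 + 3*C1 + 3*C2 = 3. Solving gives C1 = 26/9, C2 = -16/9.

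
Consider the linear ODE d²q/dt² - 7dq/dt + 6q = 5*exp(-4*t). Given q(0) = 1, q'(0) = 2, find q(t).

Characteristic equation r² - 7r + 6 = 0 factors as (r - 1)(r - 6) = 0, so r = 1, 6.
Hence q_h = C1*exp(t) + C2*exp(6*t).
Try q_p = A*exp(-4*t). Substituting into the equation and dividing by exp(-4*t) gives A = 1/10, so q_p = exp(-4*t)/10.
General solution: q = exp(-4*t)/10 + C1*exp(t) + C2*exp(6*t).
Apply the initial conditions: q(0) = 1/10 + C1 + C2 = 1 and q'(0) = -2/5 + C1 + 6*C2 = 2. Solving gives C1 = 3/5, C2 = 3/10.

q = exp(-4*t)/10 + 3*exp(t)/5 + 3*exp(6*t)/10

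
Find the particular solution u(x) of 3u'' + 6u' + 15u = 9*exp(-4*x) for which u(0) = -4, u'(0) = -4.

u = 3*exp(-4*x)/13 - 95*exp(-x)*sin(2*x)/26 - 55*cos(2*x)*exp(-x)/13

Divide through by 3: u'' + 2u' + 5u = 3*exp(-4*x).
Characteristic equation r² + 2r + 5 = 0 has discriminant (2)² - 4·(5) = -16 < 0, so r = -1 ± 2i.
Hence u_h = C1*cos(2*x)*exp(-x) + C2*exp(-x)*sin(2*x).
Try u_p = A*exp(-4*x). Substituting into the equation and dividing by exp(-4*x) gives A = 3/13, so u_p = 3*exp(-4*x)/13.
General solution: u = 3*exp(-4*x)/13 + C1*cos(2*x)*exp(-x) + C2*exp(-x)*sin(2*x).
Apply the initial conditions: u(0) = 3/13 + C1 = -4 and u'(0) = -12/13 - C1 + 2*C2 = -4. Solving gives C1 = -55/13, C2 = -95/26.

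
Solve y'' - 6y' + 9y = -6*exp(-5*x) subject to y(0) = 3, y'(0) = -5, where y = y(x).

y = -3*exp(-5*x)/32 + 99*exp(3*x)/32 - 59*x*exp(3*x)/4

Characteristic equation r² - 6r + 9 = 0 has discriminant (-6)² - 4·(9) = 0, so r = 3 is a repeated root.
Hence y_h = (C1 + C2*x)*exp(3*x).
Try y_p = A*exp(-5*x). Substituting into the equation and dividing by exp(-5*x) gives A = -3/32, so y_p = -3*exp(-5*x)/32.
General solution: y = -3*exp(-5*x)/32 + C1*exp(3*x) + C2*x*exp(3*x).
Apply the initial conditions: y(0) = -3/32 + C1 = 3 and y'(0) = 15/32 + C2 + 3*C1 = -5. Solving gives C1 = 99/32, C2 = -59/4.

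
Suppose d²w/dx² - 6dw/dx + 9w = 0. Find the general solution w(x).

w = C1*exp(3*x) + C2*x*exp(3*x)

Characteristic equation r² - 6r + 9 = 0 has discriminant (-6)² - 4·(9) = 0, so r = 3 is a repeated root.
Hence w_h = (C1 + C2*x)*exp(3*x).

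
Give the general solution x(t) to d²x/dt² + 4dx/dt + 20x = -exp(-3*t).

x = -exp(-3*t)/17 + C1*cos(4*t)*exp(-2*t) + C2*exp(-2*t)*sin(4*t)

Characteristic equation r² + 4r + 20 = 0 has discriminant (4)² - 4·(20) = -64 < 0, so r = -2 ± 4i.
Hence x_h = C1*cos(4*t)*exp(-2*t) + C2*exp(-2*t)*sin(4*t).
Try x_p = A*exp(-3*t). Substituting into the equation and dividing by exp(-3*t) gives A = -1/17, so x_p = -exp(-3*t)/17.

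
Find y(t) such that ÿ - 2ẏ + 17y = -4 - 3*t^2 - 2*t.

y = -1146/4913 - 46*t/289 - 3*t**2/17 + C1*cos(4*t)*exp(t) + C2*exp(t)*sin(4*t)

Characteristic equation r² - 2r + 17 = 0 has discriminant (-2)² - 4·(17) = -64 < 0, so r = 1 ± 4i.
Hence y_h = C1*cos(4*t)*exp(t) + C2*exp(t)*sin(4*t).
For the particular solution try y_p = A0 + A1*t + A2*t^2. Substituting and matching coefficients of each power of t gives A0 = -1146/4913, A1 = -46/289, A2 = -3/17, so y_p = -1146/4913 - 46*t/289 - 3*t^2/17.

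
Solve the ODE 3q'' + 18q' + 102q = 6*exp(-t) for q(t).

q = 2*exp(-t)/29 + C1*cos(5*t)*exp(-3*t) + C2*exp(-3*t)*sin(5*t)

Divide through by 3: q'' + 6q' + 34q = 2*exp(-t).
Characteristic equation r² + 6r + 34 = 0 has discriminant (6)² - 4·(34) = -100 < 0, so r = -3 ± 5i.
Hence q_h = C1*cos(5*t)*exp(-3*t) + C2*exp(-3*t)*sin(5*t).
Try q_p = A*exp(-t). Substituting into the equation and dividing by exp(-t) gives A = 2/29, so q_p = 2*exp(-t)/29.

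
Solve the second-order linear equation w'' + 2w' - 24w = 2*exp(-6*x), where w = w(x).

w = C1*exp(-6*x) + C2*exp(4*x) - x*exp(-6*x)/5

Characteristic equation r² + 2r - 24 = 0 factors as (r + 6)(r - 4) = 0, so r = -6, 4.
Hence w_h = C1*exp(-6*x) + C2*exp(4*x).
Since exp(-6*x) solves the homogeneous equation (r = -6 is a root of multiplicity 1), multiply the trial by x. Try w_p = A*x*exp(-6*x). Substituting into the equation and dividing by exp(-6*x) gives A = -1/5, so w_p = -x*exp(-6*x)/5.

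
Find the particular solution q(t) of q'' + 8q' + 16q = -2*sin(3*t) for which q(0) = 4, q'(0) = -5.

Characteristic equation r² + 8r + 16 = 0 has discriminant (8)² - 4·(16) = 0, so r = -4 is a repeated root.
Hence q_h = (C1 + C2*t)*exp(-4*t).
Try q_p = A*cos(3*t) + B*sin(3*t). Substituting and equating the coefficients of cos(3t) and sin(3t) gives A = 48/625, B = -14/625, so q_p = -14*sin(3*t)/625 + 48*cos(3*t)/625.
General solution: q = -14*sin(3*t)/625 + 48*cos(3*t)/625 + C1*exp(-4*t) + C2*t*exp(-4*t).
Apply the initial conditions: q(0) = 48/625 + C1 = 4 and q'(0) = -42/625 + C2 - 4*C1 = -5. Solving gives C1 = 2452/625, C2 = 269/25.

q = -14*sin(3*t)/625 + 48*cos(3*t)/625 + 2452*exp(-4*t)/625 + 269*t*exp(-4*t)/25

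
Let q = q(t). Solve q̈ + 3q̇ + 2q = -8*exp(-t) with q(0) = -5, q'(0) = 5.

Characteristic equation r² + 3r + 2 = 0 factors as (r + 2)(r + 1) = 0, so r = -2, -1.
Hence q_h = C1*exp(-2*t) + C2*exp(-t).
Since exp(-t) solves the homogeneous equation (r = -1 is a root of multiplicity 1), multiply the trial by t. Try q_p = A*t*exp(-t). Substituting into the equation and dividing by exp(-t) gives A = -8, so q_p = -8*t*exp(-t).
General solution: q = C1*exp(-2*t) + C2*exp(-t) - 8*t*exp(-t).
Apply the initial conditions: q(0) = C1 + C2 = -5 and q'(0) = -8 - C2 - 2*C1 = 5. Solving gives C1 = -8, C2 = 3.

q = -8*exp(-2*t) + 3*exp(-t) - 8*t*exp(-t)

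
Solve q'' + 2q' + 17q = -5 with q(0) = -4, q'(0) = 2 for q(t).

Characteristic equation r² + 2r + 17 = 0 has discriminant (2)² - 4·(17) = -64 < 0, so r = -1 ± 4i.
Hence q_h = C1*cos(4*t)*exp(-t) + C2*exp(-t)*sin(4*t).
For the particular solution try q_p = A0. Substituting and matching coefficients of each power of t gives A0 = -5/17, so q_p = -5/17.
General solution: q = -5/17 + C1*cos(4*t)*exp(-t) + C2*exp(-t)*sin(4*t).
Apply the initial conditions: q(0) = -5/17 + C1 = -4 and q'(0) = -C1 + 4*C2 = 2. Solving gives C1 = -63/17, C2 = -29/68.

q = -5/17 - 63*cos(4*t)*exp(-t)/17 - 29*exp(-t)*sin(4*t)/68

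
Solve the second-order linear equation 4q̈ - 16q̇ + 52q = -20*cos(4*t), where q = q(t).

Divide through by 4: q'' - 4q' + 13q = -5*cos(4*t).
Characteristic equation r² - 4r + 13 = 0 has discriminant (-4)² - 4·(13) = -36 < 0, so r = 2 ± 3i.
Hence q_h = C1*cos(3*t)*exp(2*t) + C2*exp(2*t)*sin(3*t).
Try q_p = A*cos(4*t) + B*sin(4*t). Substituting and equating the coefficients of cos(4t) and sin(4t) gives A = 3/53, B = 16/53, so q_p = 3*cos(4*t)/53 + 16*sin(4*t)/53.

q = 3*cos(4*t)/53 + 16*sin(4*t)/53 + C1*cos(3*t)*exp(2*t) + C2*exp(2*t)*sin(3*t)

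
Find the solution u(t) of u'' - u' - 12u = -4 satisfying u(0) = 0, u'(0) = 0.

Characteristic equation r² - r - 12 = 0 factors as (r - 4)(r + 3) = 0, so r = 4, -3.
Hence u_h = C1*exp(4*t) + C2*exp(-3*t).
For the particular solution try u_p = A0. Substituting and matching coefficients of each power of t gives A0 = 1/3, so u_p = 1/3.
General solution: u = 1/3 + C1*exp(4*t) + C2*exp(-3*t).
Apply the initial conditions: u(0) = 1/3 + C1 + C2 = 0 and u'(0) = -3*C2 + 4*C1 = 0. Solving gives C1 = -1/7, C2 = -4/21.

u = 1/3 - 4*exp(-3*t)/21 - exp(4*t)/7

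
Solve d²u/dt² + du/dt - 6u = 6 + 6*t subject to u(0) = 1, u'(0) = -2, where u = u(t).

Characteristic equation r² + r - 6 = 0 factors as (r + 3)(r - 2) = 0, so r = -3, 2.
Hence u_h = C1*exp(-3*t) + C2*exp(2*t).
For the particular solution try u_p = A0 + A1*t. Substituting and matching coefficients of each power of t gives A0 = -7/6, A1 = -1, so u_p = -7/6 - t.
General solution: u = -7/6 - t + C1*exp(-3*t) + C2*exp(2*t).
Apply the initial conditions: u(0) = -7/6 + C1 + C2 = 1 and u'(0) = -1 - 3*C1 + 2*C2 = -2. Solving gives C1 = 16/15, C2 = 11/10.

u = -7/6 - t + 11*exp(2*t)/10 + 16*exp(-3*t)/15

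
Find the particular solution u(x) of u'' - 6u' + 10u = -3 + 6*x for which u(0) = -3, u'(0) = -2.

u = 3/50 + 3*x/5 - 153*cos(x)*exp(3*x)/50 + 329*exp(3*x)*sin(x)/50

Characteristic equation r² - 6r + 10 = 0 has discriminant (-6)² - 4·(10) = -4 < 0, so r = 3 ± i.
Hence u_h = C1*cos(x)*exp(3*x) + C2*exp(3*x)*sin(x).
For the particular solution try u_p = A0 + A1*x. Substituting and matching coefficients of each power of x gives A0 = 3/50, A1 = 3/5, so u_p = 3/50 + 3*x/5.
General solution: u = 3/50 + 3*x/5 + C1*cos(x)*exp(3*x) + C2*exp(3*x)*sin(x).
Apply the initial conditions: u(0) = 3/50 + C1 = -3 and u'(0) = 3/5 + C2 + 3*C1 = -2. Solving gives C1 = -153/50, C2 = 329/50.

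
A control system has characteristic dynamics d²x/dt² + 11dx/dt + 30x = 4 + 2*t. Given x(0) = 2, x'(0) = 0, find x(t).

Characteristic equation r² + 11r + 30 = 0 factors as (r + 6)(r + 5) = 0, so r = -6, -5.
Hence x_h = C1*exp(-6*t) + C2*exp(-5*t).
For the particular solution try x_p = A0 + A1*t. Substituting and matching coefficients of each power of t gives A0 = 49/450, A1 = 1/15, so x_p = 49/450 + t/15.
General solution: x = 49/450 + t/15 + C1*exp(-6*t) + C2*exp(-5*t).
Apply the initial conditions: x(0) = 49/450 + C1 + C2 = 2 and x'(0) = 1/15 - 6*C1 - 5*C2 = 0. Solving gives C1 = -169/18, C2 = 282/25.

x = 49/450 - 169*exp(-6*t)/18 + t/15 + 282*exp(-5*t)/25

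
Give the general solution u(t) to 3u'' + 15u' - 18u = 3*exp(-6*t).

u = C1*exp(t) + C2*exp(-6*t) - t*exp(-6*t)/7

Divide through by 3: u'' + 5u' - 6u = exp(-6*t).
Characteristic equation r² + 5r - 6 = 0 factors as (r - 1)(r + 6) = 0, so r = 1, -6.
Hence u_h = C1*exp(t) + C2*exp(-6*t).
Since exp(-6*t) solves the homogeneous equation (r = -6 is a root of multiplicity 1), multiply the trial by t. Try u_p = A*t*exp(-6*t). Substituting into the equation and dividing by exp(-6*t) gives A = -1/7, so u_p = -t*exp(-6*t)/7.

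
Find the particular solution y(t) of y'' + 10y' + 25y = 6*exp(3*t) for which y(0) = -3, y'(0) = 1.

y = -99*exp(-5*t)/32 + 3*exp(3*t)/32 - 59*t*exp(-5*t)/4

Characteristic equation r² + 10r + 25 = 0 has discriminant (10)² - 4·(25) = 0, so r = -5 is a repeated root.
Hence y_h = (C1 + C2*t)*exp(-5*t).
Try y_p = A*exp(3*t). Substituting into the equation and dividing by exp(3*t) gives A = 3/32, so y_p = 3*exp(3*t)/32.
General solution: y = 3*exp(3*t)/32 + C1*exp(-5*t) + C2*t*exp(-5*t).
Apply the initial conditions: y(0) = 3/32 + C1 = -3 and y'(0) = 9/32 + C2 - 5*C1 = 1. Solving gives C1 = -99/32, C2 = -59/4.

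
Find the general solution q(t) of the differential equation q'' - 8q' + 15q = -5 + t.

q = -67/225 + t/15 + C1*exp(3*t) + C2*exp(5*t)

Characteristic equation r² - 8r + 15 = 0 factors as (r - 3)(r - 5) = 0, so r = 3, 5.
Hence q_h = C1*exp(3*t) + C2*exp(5*t).
For the particular solution try q_p = A0 + A1*t. Substituting and matching coefficients of each power of t gives A0 = -67/225, A1 = 1/15, so q_p = -67/225 + t/15.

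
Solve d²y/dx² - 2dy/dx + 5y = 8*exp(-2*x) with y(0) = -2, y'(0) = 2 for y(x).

y = 8*exp(-2*x)/13 - 34*cos(2*x)*exp(x)/13 + 38*exp(x)*sin(2*x)/13

Characteristic equation r² - 2r + 5 = 0 has discriminant (-2)² - 4·(5) = -16 < 0, so r = 1 ± 2i.
Hence y_h = C1*cos(2*x)*exp(x) + C2*exp(x)*sin(2*x).
Try y_p = A*exp(-2*x). Substituting into the equation and dividing by exp(-2*x) gives A = 8/13, so y_p = 8*exp(-2*x)/13.
General solution: y = 8*exp(-2*x)/13 + C1*cos(2*x)*exp(x) + C2*exp(x)*sin(2*x).
Apply the initial conditions: y(0) = 8/13 + C1 = -2 and y'(0) = -16/13 + C1 + 2*C2 = 2. Solving gives C1 = -34/13, C2 = 38/13.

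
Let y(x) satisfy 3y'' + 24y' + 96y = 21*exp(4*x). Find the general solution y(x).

y = 7*exp(4*x)/80 + C1*cos(4*x)*exp(-4*x) + C2*exp(-4*x)*sin(4*x)

Divide through by 3: y'' + 8y' + 32y = 7*exp(4*x).
Characteristic equation r² + 8r + 32 = 0 has discriminant (8)² - 4·(32) = -64 < 0, so r = -4 ± 4i.
Hence y_h = C1*cos(4*x)*exp(-4*x) + C2*exp(-4*x)*sin(4*x).
Try y_p = A*exp(4*x). Substituting into the equation and dividing by exp(4*x) gives A = 7/80, so y_p = 7*exp(4*x)/80.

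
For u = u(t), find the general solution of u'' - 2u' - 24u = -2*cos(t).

u = 4*sin(t)/629 + 50*cos(t)/629 + C1*exp(6*t) + C2*exp(-4*t)

Characteristic equation r² - 2r - 24 = 0 factors as (r - 6)(r + 4) = 0, so r = 6, -4.
Hence u_h = C1*exp(6*t) + C2*exp(-4*t).
Try u_p = A*cos(t) + B*sin(t). Substituting and equating the coefficients of cos(t) and sin(t) gives A = 50/629, B = 4/629, so u_p = 4*sin(t)/629 + 50*cos(t)/629.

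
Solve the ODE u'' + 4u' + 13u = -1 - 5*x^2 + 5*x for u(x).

u = -459/2197 - 5*x**2/13 + 105*x/169 + C1*cos(3*x)*exp(-2*x) + C2*exp(-2*x)*sin(3*x)

Characteristic equation r² + 4r + 13 = 0 has discriminant (4)² - 4·(13) = -36 < 0, so r = -2 ± 3i.
Hence u_h = C1*cos(3*x)*exp(-2*x) + C2*exp(-2*x)*sin(3*x).
For the particular solution try u_p = A0 + A1*x + A2*x^2. Substituting and matching coefficients of each power of x gives A0 = -459/2197, A1 = 105/169, A2 = -5/13, so u_p = -459/2197 - 5*x^2/13 + 105*x/169.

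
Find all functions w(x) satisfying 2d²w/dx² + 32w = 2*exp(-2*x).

w = exp(-2*x)/20 + C1*cos(4*x) + C2*sin(4*x)

Divide through by 2: w'' + 16w = exp(-2*x).
Characteristic equation r² + 16 = 0 has discriminant (0)² - 4·(16) = -64 < 0, so r = ± 4i.
Hence w_h = C1*cos(4*x) + C2*sin(4*x).
Try w_p = A*exp(-2*x). Substituting into the equation and dividing by exp(-2*x) gives A = 1/20, so w_p = exp(-2*x)/20.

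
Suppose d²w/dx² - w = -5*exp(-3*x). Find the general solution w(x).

w = -5*exp(-3*x)/8 + C1*exp(x) + C2*exp(-x)

Characteristic equation r² - 1 = 0 factors as (r - 1)(r + 1) = 0, so r = 1, -1.
Hence w_h = C1*exp(x) + C2*exp(-x).
Try w_p = A*exp(-3*x). Substituting into the equation and dividing by exp(-3*x) gives A = -5/8, so w_p = -5*exp(-3*x)/8.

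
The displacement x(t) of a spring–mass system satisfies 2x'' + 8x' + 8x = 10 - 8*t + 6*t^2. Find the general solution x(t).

Divide through by 2: x'' + 4x' + 4x = 5 - 4*t + 3*t^2.
Characteristic equation r² + 4r + 4 = 0 has discriminant (4)² - 4·(4) = 0, so r = -2 is a repeated root.
Hence x_h = (C1 + C2*t)*exp(-2*t).
For the particular solution try x_p = A0 + A1*t + A2*t^2. Substituting and matching coefficients of each power of t gives A0 = 27/8, A1 = -5/2, A2 = 3/4, so x_p = 27/8 - 5*t/2 + 3*t^2/4.

x = 27/8 - 5*t/2 + 3*t**2/4 + C1*exp(-2*t) + C2*t*exp(-2*t)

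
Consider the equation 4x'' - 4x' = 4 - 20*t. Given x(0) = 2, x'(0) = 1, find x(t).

x = 5 - 3*exp(t) + 4*t + 5*t**2/2

Divide through by 4: x'' - x' = 1 - 5*t.
Characteristic equation r² - r = 0 factors as (r - 1)r = 0, so r = 1, 0.
Hence x_h = C1*exp(t) + C2.
Since 0 is a characteristic root (multiplicity 1), multiply the polynomial trial by t: try x_p = t*(A0 + A1*t). Substituting and matching coefficients of each power of t gives A0 = 4, A1 = 5/2, so x_p = 4*t + 5*t^2/2.
General solution: x = C2 + 4*t + 5*t^2/2 + C1*exp(t).
Apply the initial conditions: x(0) = C1 + C2 = 2 and x'(0) = 4 + C1 = 1. Solving gives C1 = -3, C2 = 5.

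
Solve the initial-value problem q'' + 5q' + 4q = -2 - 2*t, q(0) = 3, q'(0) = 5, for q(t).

Characteristic equation r² + 5r + 4 = 0 factors as (r + 1)(r + 4) = 0, so r = -1, -4.
Hence q_h = C1*exp(-t) + C2*exp(-4*t).
For the particular solution try q_p = A0 + A1*t. Substituting and matching coefficients of each power of t gives A0 = 1/8, A1 = -1/2, so q_p = 1/8 - t/2.
General solution: q = 1/8 - t/2 + C1*exp(-t) + C2*exp(-4*t).
Apply the initial conditions: q(0) = 1/8 + C1 + C2 = 3 and q'(0) = -1/2 - C1 - 4*C2 = 5. Solving gives C1 = 17/3, C2 = -67/24.

q = 1/8 - 67*exp(-4*t)/24 - t/2 + 17*exp(-t)/3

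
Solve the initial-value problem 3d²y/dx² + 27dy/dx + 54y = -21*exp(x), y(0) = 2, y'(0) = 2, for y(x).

Divide through by 3: y'' + 9y' + 18y = -7*exp(x).
Characteristic equation r² + 9r + 18 = 0 factors as (r + 6)(r + 3) = 0, so r = -6, -3.
Hence y_h = C1*exp(-6*x) + C2*exp(-3*x).
Try y_p = A*exp(x). Substituting into the equation and dividing by exp(x) gives A = -1/4, so y_p = -exp(x)/4.
General solution: y = -exp(x)/4 + C1*exp(-6*x) + C2*exp(-3*x).
Apply the initial conditions: y(0) = -1/4 + C1 + C2 = 2 and y'(0) = -1/4 - 6*C1 - 3*C2 = 2. Solving gives C1 = -3, C2 = 21/4.

y = -3*exp(-6*x) - exp(x)/4 + 21*exp(-3*x)/4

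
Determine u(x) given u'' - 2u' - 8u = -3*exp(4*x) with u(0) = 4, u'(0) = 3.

Characteristic equation r² - 2r - 8 = 0 factors as (r + 2)(r - 4) = 0, so r = -2, 4.
Hence u_h = C1*exp(-2*x) + C2*exp(4*x).
Since exp(4*x) solves the homogeneous equation (r = 4 is a root of multiplicity 1), multiply the trial by x. Try u_p = A*x*exp(4*x). Substituting into the equation and dividing by exp(4*x) gives A = -1/2, so u_p = -x*exp(4*x)/2.
General solution: u = C1*exp(-2*x) + C2*exp(4*x) - x*exp(4*x)/2.
Apply the initial conditions: u(0) = C1 + C2 = 4 and u'(0) = -1/2 - 2*C1 + 4*C2 = 3. Solving gives C1 = 25/12, C2 = 23/12.

u = 23*exp(4*x)/12 + 25*exp(-2*x)/12 - x*exp(4*x)/2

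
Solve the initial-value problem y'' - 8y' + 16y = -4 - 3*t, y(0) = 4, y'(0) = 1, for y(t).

Characteristic equation r² - 8r + 16 = 0 has discriminant (-8)² - 4·(16) = 0, so r = 4 is a repeated root.
Hence y_h = (C1 + C2*t)*exp(4*t).
For the particular solution try y_p = A0 + A1*t. Substituting and matching coefficients of each power of t gives A0 = -11/32, A1 = -3/16, so y_p = -11/32 - 3*t/16.
General solution: y = -11/32 - 3*t/16 + C1*exp(4*t) + C2*t*exp(4*t).
Apply the initial conditions: y(0) = -11/32 + C1 = 4 and y'(0) = -3/16 + C2 + 4*C1 = 1. Solving gives C1 = 139/32, C2 = -259/16.

y = -11/32 - 3*t/16 + 139*exp(4*t)/32 - 259*t*exp(4*t)/16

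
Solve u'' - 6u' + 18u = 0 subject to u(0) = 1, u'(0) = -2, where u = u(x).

u = cos(3*x)*exp(3*x) - 5*exp(3*x)*sin(3*x)/3

Characteristic equation r² - 6r + 18 = 0 has discriminant (-6)² - 4·(18) = -36 < 0, so r = 3 ± 3i.
Hence u_h = C1*cos(3*x)*exp(3*x) + C2*exp(3*x)*sin(3*x).
Apply the initial conditions: u(0) = C1 = 1 and u'(0) = 3*C1 + 3*C2 = -2. Solving gives C1 = 1, C2 = -5/3.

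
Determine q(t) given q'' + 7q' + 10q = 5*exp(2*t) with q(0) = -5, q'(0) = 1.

q = -101*exp(-2*t)/12 + 5*exp(2*t)/28 + 68*exp(-5*t)/21

Characteristic equation r² + 7r + 10 = 0 factors as (r + 5)(r + 2) = 0, so r = -5, -2.
Hence q_h = C1*exp(-5*t) + C2*exp(-2*t).
Try q_p = A*exp(2*t). Substituting into the equation and dividing by exp(2*t) gives A = 5/28, so q_p = 5*exp(2*t)/28.
General solution: q = 5*exp(2*t)/28 + C1*exp(-5*t) + C2*exp(-2*t).
Apply the initial conditions: q(0) = 5/28 + C1 + C2 = -5 and q'(0) = 5/14 - 5*C1 - 2*C2 = 1. Solving gives C1 = 68/21, C2 = -101/12.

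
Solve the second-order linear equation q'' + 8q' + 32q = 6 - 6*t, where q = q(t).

Characteristic equation r² + 8r + 32 = 0 has discriminant (8)² - 4·(32) = -64 < 0, so r = -4 ± 4i.
Hence q_h = C1*cos(4*t)*exp(-4*t) + C2*exp(-4*t)*sin(4*t).
For the particular solution try q_p = A0 + A1*t. Substituting and matching coefficients of each power of t gives A0 = 15/64, A1 = -3/16, so q_p = 15/64 - 3*t/16.

q = 15/64 - 3*t/16 + C1*cos(4*t)*exp(-4*t) + C2*exp(-4*t)*sin(4*t)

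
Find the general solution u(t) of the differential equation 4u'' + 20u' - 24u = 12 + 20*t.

u = -43/36 - 5*t/6 + C1*exp(t) + C2*exp(-6*t)

Divide through by 4: u'' + 5u' - 6u = 3 + 5*t.
Characteristic equation r² + 5r - 6 = 0 factors as (r - 1)(r + 6) = 0, so r = 1, -6.
Hence u_h = C1*exp(t) + C2*exp(-6*t).
For the particular solution try u_p = A0 + A1*t. Substituting and matching coefficients of each power of t gives A0 = -43/36, A1 = -5/6, so u_p = -43/36 - 5*t/6.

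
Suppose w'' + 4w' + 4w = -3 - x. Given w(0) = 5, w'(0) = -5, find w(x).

w = -1/2 - x/4 + 11*exp(-2*x)/2 + 25*x*exp(-2*x)/4

Characteristic equation r² + 4r + 4 = 0 has discriminant (4)² - 4·(4) = 0, so r = -2 is a repeated root.
Hence w_h = (C1 + C2*x)*exp(-2*x).
For the particular solution try w_p = A0 + A1*x. Substituting and matching coefficients of each power of x gives A0 = -1/2, A1 = -1/4, so w_p = -1/2 - x/4.
General solution: w = -1/2 - x/4 + C1*exp(-2*x) + C2*x*exp(-2*x).
Apply the initial conditions: w(0) = -1/2 + C1 = 5 and w'(0) = -1/4 + C2 - 2*C1 = -5. Solving gives C1 = 11/2, C2 = 25/4.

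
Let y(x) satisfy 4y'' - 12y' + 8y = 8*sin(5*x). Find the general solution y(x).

Divide through by 4: y'' - 3y' + 2y = 2*sin(5*x).
Characteristic equation r² - 3r + 2 = 0 factors as (r - 2)(r - 1) = 0, so r = 2, 1.
Hence y_h = C1*exp(2*x) + C2*exp(x).
Try y_p = A*cos(5*x) + B*sin(5*x). Substituting and equating the coefficients of cos(5x) and sin(5x) gives A = 15/377, B = -23/377, so y_p = -23*sin(5*x)/377 + 15*cos(5*x)/377.

y = -23*sin(5*x)/377 + 15*cos(5*x)/377 + C1*exp(2*x) + C2*exp(x)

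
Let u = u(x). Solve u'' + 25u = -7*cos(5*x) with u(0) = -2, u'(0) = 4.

u = -2*cos(5*x) + 4*sin(5*x)/5 - 7*x*sin(5*x)/10

Characteristic equation r² + 25 = 0 has discriminant (0)² - 4·(25) = -100 < 0, so r = ± 5i.
Hence u_h = C1*cos(5*x) + C2*sin(5*x).
Since ±5i are characteristic roots, multiply the trial by x. Try u_p = x*(A*cos(5*x) + B*sin(5*x)). Substituting and equating the coefficients of cos(5x) and sin(5x) gives A = 0, B = -7/10, so u_p = -7*x*sin(5*x)/10.
General solution: u = C1*cos(5*x) + C2*sin(5*x) - 7*x*sin(5*x)/10.
Apply the initial conditions: u(0) = C1 = -2 and u'(0) = 5*C2 = 4. Solving gives C1 = -2, C2 = 4/5.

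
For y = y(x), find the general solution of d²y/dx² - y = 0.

Characteristic equation r² - 1 = 0 factors as (r - 1)(r + 1) = 0, so r = 1, -1.
Hence y_h = C1*exp(x) + C2*exp(-x).

y = C1*exp(x) + C2*exp(-x)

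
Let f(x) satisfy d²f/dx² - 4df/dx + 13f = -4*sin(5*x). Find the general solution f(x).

f = -5*cos(5*x)/34 + 3*sin(5*x)/34 + C1*cos(3*x)*exp(2*x) + C2*exp(2*x)*sin(3*x)

Characteristic equation r² - 4r + 13 = 0 has discriminant (-4)² - 4·(13) = -36 < 0, so r = 2 ± 3i.
Hence f_h = C1*cos(3*x)*exp(2*x) + C2*exp(2*x)*sin(3*x).
Try f_p = A*cos(5*x) + B*sin(5*x). Substituting and equating the coefficients of cos(5x) and sin(5x) gives A = -5/34, B = 3/34, so f_p = -5*cos(5*x)/34 + 3*sin(5*x)/34.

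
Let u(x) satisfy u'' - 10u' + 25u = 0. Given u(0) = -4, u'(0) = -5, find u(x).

Characteristic equation r² - 10r + 25 = 0 has discriminant (-10)² - 4·(25) = 0, so r = 5 is a repeated root.
Hence u_h = (C1 + C2*x)*exp(5*x).
Apply the initial conditions: u(0) = C1 = -4 and u'(0) = C2 + 5*C1 = -5. Solving gives C1 = -4, C2 = 15.

u = -4*exp(5*x) + 15*x*exp(5*x)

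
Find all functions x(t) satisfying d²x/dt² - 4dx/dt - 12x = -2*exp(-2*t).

Characteristic equation r² - 4r - 12 = 0 factors as (r + 2)(r - 6) = 0, so r = -2, 6.
Hence x_h = C1*exp(-2*t) + C2*exp(6*t).
Since exp(-2*t) solves the homogeneous equation (r = -2 is a root of multiplicity 1), multiply the trial by t. Try x_p = A*t*exp(-2*t). Substituting into the equation and dividing by exp(-2*t) gives A = 1/4, so x_p = t*exp(-2*t)/4.

x = C1*exp(-2*t) + C2*exp(6*t) + t*exp(-2*t)/4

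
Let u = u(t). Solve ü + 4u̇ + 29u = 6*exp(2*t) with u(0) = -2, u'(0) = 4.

Characteristic equation r² + 4r + 29 = 0 has discriminant (4)² - 4·(29) = -100 < 0, so r = -2 ± 5i.
Hence u_h = C1*cos(5*t)*exp(-2*t) + C2*exp(-2*t)*sin(5*t).
Try u_p = A*exp(2*t). Substituting into the equation and dividing by exp(2*t) gives A = 6/41, so u_p = 6*exp(2*t)/41.
General solution: u = 6*exp(2*t)/41 + C1*cos(5*t)*exp(-2*t) + C2*exp(-2*t)*sin(5*t).
Apply the initial conditions: u(0) = 6/41 + C1 = -2 and u'(0) = 12/41 - 2*C1 + 5*C2 = 4. Solving gives C1 = -88/41, C2 = -24/205.

u = 6*exp(2*t)/41 - 88*cos(5*t)*exp(-2*t)/41 - 24*exp(-2*t)*sin(5*t)/205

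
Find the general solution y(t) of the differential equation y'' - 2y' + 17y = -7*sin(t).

Characteristic equation r² - 2r + 17 = 0 has discriminant (-2)² - 4·(17) = -64 < 0, so r = 1 ± 4i.
Hence y_h = C1*cos(4*t)*exp(t) + C2*exp(t)*sin(4*t).
Try y_p = A*cos(t) + B*sin(t). Substituting and equating the coefficients of cos(t) and sin(t) gives A = -7/130, B = -28/65, so y_p = -28*sin(t)/65 - 7*cos(t)/130.

y = -28*sin(t)/65 - 7*cos(t)/130 + C1*cos(4*t)*exp(t) + C2*exp(t)*sin(4*t)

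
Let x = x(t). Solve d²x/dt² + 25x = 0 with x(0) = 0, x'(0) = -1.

Characteristic equation r² + 25 = 0 has discriminant (0)² - 4·(25) = -100 < 0, so r = ± 5i.
Hence x_h = C1*cos(5*t) + C2*sin(5*t).
Apply the initial conditions: x(0) = C1 = 0 and x'(0) = 5*C2 = -1. Solving gives C1 = 0, C2 = -1/5.

x = -sin(5*t)/5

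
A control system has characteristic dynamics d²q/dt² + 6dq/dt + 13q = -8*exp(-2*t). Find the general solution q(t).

q = -8*exp(-2*t)/5 + C1*cos(2*t)*exp(-3*t) + C2*exp(-3*t)*sin(2*t)

Characteristic equation r² + 6r + 13 = 0 has discriminant (6)² - 4·(13) = -16 < 0, so r = -3 ± 2i.
Hence q_h = C1*cos(2*t)*exp(-3*t) + C2*exp(-3*t)*sin(2*t).
Try q_p = A*exp(-2*t). Substituting into the equation and dividing by exp(-2*t) gives A = -8/5, so q_p = -8*exp(-2*t)/5.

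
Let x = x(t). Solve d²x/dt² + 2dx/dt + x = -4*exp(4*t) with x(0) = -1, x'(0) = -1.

Characteristic equation r² + 2r + 1 = 0 has discriminant (2)² - 4·(1) = 0, so r = -1 is a repeated root.
Hence x_h = (C1 + C2*t)*exp(-t).
Try x_p = A*exp(4*t). Substituting into the equation and dividing by exp(4*t) gives A = -4/25, so x_p = -4*exp(4*t)/25.
General solution: x = -4*exp(4*t)/25 + C1*exp(-t) + C2*t*exp(-t).
Apply the initial conditions: x(0) = -4/25 + C1 = -1 and x'(0) = -16/25 + C2 - C1 = -1. Solving gives C1 = -21/25, C2 = -6/5.

x = -21*exp(-t)/25 - 4*exp(4*t)/25 - 6*t*exp(-t)/5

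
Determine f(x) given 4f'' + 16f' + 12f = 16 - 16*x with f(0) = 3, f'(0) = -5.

Divide through by 4: f'' + 4f' + 3f = 4 - 4*x.
Characteristic equation r² + 4r + 3 = 0 factors as (r + 1)(r + 3) = 0, so r = -1, -3.
Hence f_h = C1*exp(-x) + C2*exp(-3*x).
For the particular solution try f_p = A0 + A1*x. Substituting and matching coefficients of each power of x gives A0 = 28/9, A1 = -4/3, so f_p = 28/9 - 4*x/3.
General solution: f = 28/9 - 4*x/3 + C1*exp(-x) + C2*exp(-3*x).
Apply the initial conditions: f(0) = 28/9 + C1 + C2 = 3 and f'(0) = -4/3 - C1 - 3*C2 = -5. Solving gives C1 = -2, C2 = 17/9.

f = 28/9 - 2*exp(-x) - 4*x/3 + 17*exp(-3*x)/9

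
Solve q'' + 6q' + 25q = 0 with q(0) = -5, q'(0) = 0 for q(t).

Characteristic equation r² + 6r + 25 = 0 has discriminant (6)² - 4·(25) = -64 < 0, so r = -3 ± 4i.
Hence q_h = C1*cos(4*t)*exp(-3*t) + C2*exp(-3*t)*sin(4*t).
Apply the initial conditions: q(0) = C1 = -5 and q'(0) = -3*C1 + 4*C2 = 0. Solving gives C1 = -5, C2 = -15/4.

q = -5*cos(4*t)*exp(-3*t) - 15*exp(-3*t)*sin(4*t)/4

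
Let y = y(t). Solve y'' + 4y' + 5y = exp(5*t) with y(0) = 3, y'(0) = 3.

y = exp(5*t)/50 + 149*cos(t)*exp(-2*t)/50 + 443*exp(-2*t)*sin(t)/50

Characteristic equation r² + 4r + 5 = 0 has discriminant (4)² - 4·(5) = -4 < 0, so r = -2 ± i.
Hence y_h = C1*cos(t)*exp(-2*t) + C2*exp(-2*t)*sin(t).
Try y_p = A*exp(5*t). Substituting into the equation and dividing by exp(5*t) gives A = 1/50, so y_p = exp(5*t)/50.
General solution: y = exp(5*t)/50 + C1*cos(t)*exp(-2*t) + C2*exp(-2*t)*sin(t).
Apply the initial conditions: y(0) = 1/50 + C1 = 3 and y'(0) = 1/10 + C2 - 2*C1 = 3. Solving gives C1 = 149/50, C2 = 443/50.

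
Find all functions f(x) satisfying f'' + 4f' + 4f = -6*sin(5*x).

f = 120*cos(5*x)/841 + 126*sin(5*x)/841 + C1*exp(-2*x) + C2*x*exp(-2*x)

Characteristic equation r² + 4r + 4 = 0 has discriminant (4)² - 4·(4) = 0, so r = -2 is a repeated root.
Hence f_h = (C1 + C2*x)*exp(-2*x).
Try f_p = A*cos(5*x) + B*sin(5*x). Substituting and equating the coefficients of cos(5x) and sin(5x) gives A = 120/841, B = 126/841, so f_p = 120*cos(5*x)/841 + 126*sin(5*x)/841.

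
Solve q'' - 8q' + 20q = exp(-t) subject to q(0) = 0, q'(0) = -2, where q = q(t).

Characteristic equation r² - 8r + 20 = 0 has discriminant (-8)² - 4·(20) = -16 < 0, so r = 4 ± 2i.
Hence q_h = C1*cos(2*t)*exp(4*t) + C2*exp(4*t)*sin(2*t).
Try q_p = A*exp(-t). Substituting into the equation and dividing by exp(-t) gives A = 1/29, so q_p = exp(-t)/29.
General solution: q = exp(-t)/29 + C1*cos(2*t)*exp(4*t) + C2*exp(4*t)*sin(2*t).
Apply the initial conditions: q(0) = 1/29 + C1 = 0 and q'(0) = -1/29 + 2*C2 + 4*C1 = -2. Solving gives C1 = -1/29, C2 = -53/58.

q = exp(-t)/29 - 53*exp(4*t)*sin(2*t)/58 - cos(2*t)*exp(4*t)/29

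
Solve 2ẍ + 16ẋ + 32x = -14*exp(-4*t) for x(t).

x = C1*exp(-4*t) - 7*t**2*exp(-4*t)/2 + C2*t*exp(-4*t)

Divide through by 2: x'' + 8x' + 16x = -7*exp(-4*t).
Characteristic equation r² + 8r + 16 = 0 has discriminant (8)² - 4·(16) = 0, so r = -4 is a repeated root.
Hence x_h = (C1 + C2*t)*exp(-4*t).
Since exp(-4*t) solves the homogeneous equation (r = -4 is a root of multiplicity 2), multiply the trial by t^2. Try x_p = A*t^2*exp(-4*t). Substituting into the equation and dividing by exp(-4*t) gives A = -7/2, so x_p = -7*t^2*exp(-4*t)/2.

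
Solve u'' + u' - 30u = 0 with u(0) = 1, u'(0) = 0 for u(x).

u = 5*exp(-6*x)/11 + 6*exp(5*x)/11

Characteristic equation r² + r - 30 = 0 factors as (r - 5)(r + 6) = 0, so r = 5, -6.
Hence u_h = C1*exp(5*x) + C2*exp(-6*x).
Apply the initial conditions: u(0) = C1 + C2 = 1 and u'(0) = -6*C2 + 5*C1 = 0. Solving gives C1 = 6/11, C2 = 5/11.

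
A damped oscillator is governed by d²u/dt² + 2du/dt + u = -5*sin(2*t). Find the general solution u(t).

Characteristic equation r² + 2r + 1 = 0 has discriminant (2)² - 4·(1) = 0, so r = -1 is a repeated root.
Hence u_h = (C1 + C2*t)*exp(-t).
Try u_p = A*cos(2*t) + B*sin(2*t). Substituting and equating the coefficients of cos(2t) and sin(2t) gives A = 4/5, B = 3/5, so u_p = 3*sin(2*t)/5 + 4*cos(2*t)/5.

u = 3*sin(2*t)/5 + 4*cos(2*t)/5 + C1*exp(-t) + C2*t*exp(-t)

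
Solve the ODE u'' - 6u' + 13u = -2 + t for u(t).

Characteristic equation r² - 6r + 13 = 0 has discriminant (-6)² - 4·(13) = -16 < 0, so r = 3 ± 2i.
Hence u_h = C1*cos(2*t)*exp(3*t) + C2*exp(3*t)*sin(2*t).
For the particular solution try u_p = A0 + A1*t. Substituting and matching coefficients of each power of t gives A0 = -20/169, A1 = 1/13, so u_p = -20/169 + t/13.

u = -20/169 + t/13 + C1*cos(2*t)*exp(3*t) + C2*exp(3*t)*sin(2*t)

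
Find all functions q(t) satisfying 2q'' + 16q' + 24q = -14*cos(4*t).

q = -14*sin(4*t)/65 + 7*cos(4*t)/260 + C1*exp(-6*t) + C2*exp(-2*t)

Divide through by 2: q'' + 8q' + 12q = -7*cos(4*t).
Characteristic equation r² + 8r + 12 = 0 factors as (r + 6)(r + 2) = 0, so r = -6, -2.
Hence q_h = C1*exp(-6*t) + C2*exp(-2*t).
Try q_p = A*cos(4*t) + B*sin(4*t). Substituting and equating the coefficients of cos(4t) and sin(4t) gives A = 7/260, B = -14/65, so q_p = -14*sin(4*t)/65 + 7*cos(4*t)/260.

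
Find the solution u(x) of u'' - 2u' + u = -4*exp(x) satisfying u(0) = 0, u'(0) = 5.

Characteristic equation r² - 2r + 1 = 0 has discriminant (-2)² - 4·(1) = 0, so r = 1 is a repeated root.
Hence u_h = (C1 + C2*x)*exp(x).
Since exp(x) solves the homogeneous equation (r = 1 is a root of multiplicity 2), multiply the trial by x^2. Try u_p = A*x^2*exp(x). Substituting into the equation and dividing by exp(x) gives A = -2, so u_p = -2*x^2*exp(x).
General solution: u = C1*exp(x) - 2*x^2*exp(x) + C2*x*exp(x).
Apply the initial conditions: u(0) = C1 = 0 and u'(0) = C1 + C2 = 5. Solving gives C1 = 0, C2 = 5.

u = -2*x**2*exp(x) + 5*x*exp(x)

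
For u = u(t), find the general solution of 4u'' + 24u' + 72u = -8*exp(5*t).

Divide through by 4: u'' + 6u' + 18u = -2*exp(5*t).
Characteristic equation r² + 6r + 18 = 0 has discriminant (6)² - 4·(18) = -36 < 0, so r = -3 ± 3i.
Hence u_h = C1*cos(3*t)*exp(-3*t) + C2*exp(-3*t)*sin(3*t).
Try u_p = A*exp(5*t). Substituting into the equation and dividing by exp(5*t) gives A = -2/73, so u_p = -2*exp(5*t)/73.

u = -2*exp(5*t)/73 + C1*cos(3*t)*exp(-3*t) + C2*exp(-3*t)*sin(3*t)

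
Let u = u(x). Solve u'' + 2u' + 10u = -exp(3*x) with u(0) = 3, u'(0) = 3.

u = -exp(3*x)/25 + 76*cos(3*x)*exp(-x)/25 + 154*exp(-x)*sin(3*x)/75

Characteristic equation r² + 2r + 10 = 0 has discriminant (2)² - 4·(10) = -36 < 0, so r = -1 ± 3i.
Hence u_h = C1*cos(3*x)*exp(-x) + C2*exp(-x)*sin(3*x).
Try u_p = A*exp(3*x). Substituting into the equation and dividing by exp(3*x) gives A = -1/25, so u_p = -exp(3*x)/25.
General solution: u = -exp(3*x)/25 + C1*cos(3*x)*exp(-x) + C2*exp(-x)*sin(3*x).
Apply the initial conditions: u(0) = -1/25 + C1 = 3 and u'(0) = -3/25 - C1 + 3*C2 = 3. Solving gives C1 = 76/25, C2 = 154/75.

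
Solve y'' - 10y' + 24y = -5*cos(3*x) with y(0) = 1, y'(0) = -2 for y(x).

y = -10*exp(6*x)/3 - cos(3*x)/15 + 2*sin(3*x)/15 + 22*exp(4*x)/5

Characteristic equation r² - 10r + 24 = 0 factors as (r - 6)(r - 4) = 0, so r = 6, 4.
Hence y_h = C1*exp(6*x) + C2*exp(4*x).
Try y_p = A*cos(3*x) + B*sin(3*x). Substituting and equating the coefficients of cos(3x) and sin(3x) gives A = -1/15, B = 2/15, so y_p = -cos(3*x)/15 + 2*sin(3*x)/15.
General solution: y = -cos(3*x)/15 + 2*sin(3*x)/15 + C1*exp(6*x) + C2*exp(4*x).
Apply the initial conditions: y(0) = -1/15 + C1 + C2 = 1 and y'(0) = 2/5 + 4*C2 + 6*C1 = -2. Solving gives C1 = -10/3, C2 = 22/5.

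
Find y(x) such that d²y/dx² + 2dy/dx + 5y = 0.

Characteristic equation r² + 2r + 5 = 0 has discriminant (2)² - 4·(5) = -16 < 0, so r = -1 ± 2i.
Hence y_h = C1*cos(2*x)*exp(-x) + C2*exp(-x)*sin(2*x).

y = C1*cos(2*x)*exp(-x) + C2*exp(-x)*sin(2*x)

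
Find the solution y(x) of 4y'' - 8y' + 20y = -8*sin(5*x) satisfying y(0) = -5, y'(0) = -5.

y = -cos(5*x)/25 + 2*sin(5*x)/25 - 124*cos(2*x)*exp(x)/25 - 11*exp(x)*sin(2*x)/50

Divide through by 4: y'' - 2y' + 5y = -2*sin(5*x).
Characteristic equation r² - 2r + 5 = 0 has discriminant (-2)² - 4·(5) = -16 < 0, so r = 1 ± 2i.
Hence y_h = C1*cos(2*x)*exp(x) + C2*exp(x)*sin(2*x).
Try y_p = A*cos(5*x) + B*sin(5*x). Substituting and equating the coefficients of cos(5x) and sin(5x) gives A = -1/25, B = 2/25, so y_p = -cos(5*x)/25 + 2*sin(5*x)/25.
General solution: y = -cos(5*x)/25 + 2*sin(5*x)/25 + C1*cos(2*x)*exp(x) + C2*exp(x)*sin(2*x).
Apply the initial conditions: y(0) = -1/25 + C1 = -5 and y'(0) = 2/5 + C1 + 2*C2 = -5. Solving gives C1 = -124/25, C2 = -11/50.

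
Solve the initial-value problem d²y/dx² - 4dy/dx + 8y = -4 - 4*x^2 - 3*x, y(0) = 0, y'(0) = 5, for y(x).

Characteristic equation r² - 4r + 8 = 0 has discriminant (-4)² - 4·(8) = -16 < 0, so r = 2 ± 2i.
Hence y_h = C1*cos(2*x)*exp(2*x) + C2*exp(2*x)*sin(2*x).
For the particular solution try y_p = A0 + A1*x + A2*x^2. Substituting and matching coefficients of each power of x gives A0 = -13/16, A1 = -7/8, A2 = -1/2, so y_p = -13/16 - 7*x/8 - x^2/2.
General solution: y = -13/16 - 7*x/8 - x^2/2 + C1*cos(2*x)*exp(2*x) + C2*exp(2*x)*sin(2*x).
Apply the initial conditions: y(0) = -13/16 + C1 = 0 and y'(0) = -7/8 + 2*C1 + 2*C2 = 5. Solving gives C1 = 13/16, C2 = 17/8.

y = -13/16 - 7*x/8 - x**2/2 + 13*cos(2*x)*exp(2*x)/16 + 17*exp(2*x)*sin(2*x)/8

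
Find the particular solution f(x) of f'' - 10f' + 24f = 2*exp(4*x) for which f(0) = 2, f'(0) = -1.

Characteristic equation r² - 10r + 24 = 0 factors as (r - 6)(r - 4) = 0, so r = 6, 4.
Hence f_h = C1*exp(6*x) + C2*exp(4*x).
Since exp(4*x) solves the homogeneous equation (r = 4 is a root of multiplicity 1), multiply the trial by x. Try f_p = A*x*exp(4*x). Substituting into the equation and dividing by exp(4*x) gives A = -1, so f_p = -x*exp(4*x).
General solution: f = C1*exp(6*x) + C2*exp(4*x) - x*exp(4*x).
Apply the initial conditions: f(0) = C1 + C2 = 2 and f'(0) = -1 + 4*C2 + 6*C1 = -1. Solving gives C1 = -4, C2 = 6.

f = -4*exp(6*x) + 6*exp(4*x) - x*exp(4*x)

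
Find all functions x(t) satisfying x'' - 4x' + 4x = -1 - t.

x = -1/2 - t/4 + C1*exp(2*t) + C2*t*exp(2*t)

Characteristic equation r² - 4r + 4 = 0 has discriminant (-4)² - 4·(4) = 0, so r = 2 is a repeated root.
Hence x_h = (C1 + C2*t)*exp(2*t).
For the particular solution try x_p = A0 + A1*t. Substituting and matching coefficients of each power of t gives A0 = -1/2, A1 = -1/4, so x_p = -1/2 - t/4.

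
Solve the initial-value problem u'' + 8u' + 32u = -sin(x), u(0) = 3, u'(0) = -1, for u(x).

u = -31*sin(x)/1025 + 8*cos(x)/1025 + 3067*cos(4*x)*exp(-4*x)/1025 + 5637*exp(-4*x)*sin(4*x)/2050

Characteristic equation r² + 8r + 32 = 0 has discriminant (8)² - 4·(32) = -64 < 0, so r = -4 ± 4i.
Hence u_h = C1*cos(4*x)*exp(-4*x) + C2*exp(-4*x)*sin(4*x).
Try u_p = A*cos(x) + B*sin(x). Substituting and equating the coefficients of cos(x) and sin(x) gives A = 8/1025, B = -31/1025, so u_p = -31*sin(x)/1025 + 8*cos(x)/1025.
General solution: u = -31*sin(x)/1025 + 8*cos(x)/1025 + C1*cos(4*x)*exp(-4*x) + C2*exp(-4*x)*sin(4*x).
Apply the initial conditions: u(0) = 8/1025 + C1 = 3 and u'(0) = -31/1025 - 4*C1 + 4*C2 = -1. Solving gives C1 = 3067/1025, C2 = 5637/2050.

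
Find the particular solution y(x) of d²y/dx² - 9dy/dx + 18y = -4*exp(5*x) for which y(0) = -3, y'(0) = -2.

Characteristic equation r² - 9r + 18 = 0 factors as (r - 6)(r - 3) = 0, so r = 6, 3.
Hence y_h = C1*exp(6*x) + C2*exp(3*x).
Try y_p = A*exp(5*x). Substituting into the equation and dividing by exp(5*x) gives A = 2, so y_p = 2*exp(5*x).
General solution: y = 2*exp(5*x) + C1*exp(6*x) + C2*exp(3*x).
Apply the initial conditions: y(0) = 2 + C1 + C2 = -3 and y'(0) = 10 + 3*C2 + 6*C1 = -2. Solving gives C1 = 1, C2 = -6.

y = -6*exp(3*x) + 2*exp(5*x) + exp(6*x)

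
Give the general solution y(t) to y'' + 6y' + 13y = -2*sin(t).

y = -2*sin(t)/15 + cos(t)/15 + C1*cos(2*t)*exp(-3*t) + C2*exp(-3*t)*sin(2*t)

Characteristic equation r² + 6r + 13 = 0 has discriminant (6)² - 4·(13) = -16 < 0, so r = -3 ± 2i.
Hence y_h = C1*cos(2*t)*exp(-3*t) + C2*exp(-3*t)*sin(2*t).
Try y_p = A*cos(t) + B*sin(t). Substituting and equating the coefficients of cos(t) and sin(t) gives A = 1/15, B = -2/15, so y_p = -2*sin(t)/15 + cos(t)/15.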